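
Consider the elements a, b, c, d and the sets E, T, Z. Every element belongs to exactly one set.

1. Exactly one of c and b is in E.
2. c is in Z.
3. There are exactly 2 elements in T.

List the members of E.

From (2): c ∈ Z.
(1) (exactly one): b ∈ E.
(3): only 2 candidates remain for T, so all are in.

E = {b}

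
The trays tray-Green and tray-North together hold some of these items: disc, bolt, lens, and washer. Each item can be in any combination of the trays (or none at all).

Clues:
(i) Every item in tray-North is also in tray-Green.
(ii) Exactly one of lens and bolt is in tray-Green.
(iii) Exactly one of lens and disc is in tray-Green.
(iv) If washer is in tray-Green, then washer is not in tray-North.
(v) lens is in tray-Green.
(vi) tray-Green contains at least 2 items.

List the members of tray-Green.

tray-Green = {lens, washer}

From (v): lens ∈ tray-Green.
(ii) (exactly one): bolt ∉ tray-Green.
(iii) (exactly one): disc ∉ tray-Green.
(vi): only 2 candidates remain for tray-Green, so all are in.
(i) contrapositive: disc ∉ tray-North.
(i) contrapositive: bolt ∉ tray-North.
(iv): washer ∉ tray-North.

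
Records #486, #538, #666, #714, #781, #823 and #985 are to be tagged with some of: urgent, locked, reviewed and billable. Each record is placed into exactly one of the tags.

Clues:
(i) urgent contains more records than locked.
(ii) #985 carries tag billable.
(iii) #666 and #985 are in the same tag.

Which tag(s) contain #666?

From (ii): #985 ∈ billable.
(iii): #666 matches #985: #666 ∉ urgent.
(iii): #666 matches #985: #666 ∉ locked.
(iii): #666 matches #985: #666 ∉ reviewed.
(iii): #666 matches #985: #666 ∈ billable.

#666: billable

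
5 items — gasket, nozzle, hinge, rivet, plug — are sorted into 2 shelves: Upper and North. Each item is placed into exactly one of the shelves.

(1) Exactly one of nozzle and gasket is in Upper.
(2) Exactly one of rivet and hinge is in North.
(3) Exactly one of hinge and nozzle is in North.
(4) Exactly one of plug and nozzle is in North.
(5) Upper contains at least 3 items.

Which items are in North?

North = {nozzle, rivet}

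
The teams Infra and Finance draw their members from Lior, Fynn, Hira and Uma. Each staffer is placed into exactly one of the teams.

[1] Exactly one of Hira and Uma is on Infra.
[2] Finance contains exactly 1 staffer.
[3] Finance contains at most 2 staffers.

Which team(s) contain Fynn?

Fynn: Infra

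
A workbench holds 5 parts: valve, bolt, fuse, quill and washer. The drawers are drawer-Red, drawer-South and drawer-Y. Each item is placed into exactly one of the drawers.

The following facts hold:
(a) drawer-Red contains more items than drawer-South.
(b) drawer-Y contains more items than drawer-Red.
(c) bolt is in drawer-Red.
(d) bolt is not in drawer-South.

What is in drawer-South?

drawer-South = {}

From (c): bolt ∈ drawer-Red.
Suppose valve ∈ drawer-South: no assignment then satisfies all the clues, so valve ∉ drawer-South.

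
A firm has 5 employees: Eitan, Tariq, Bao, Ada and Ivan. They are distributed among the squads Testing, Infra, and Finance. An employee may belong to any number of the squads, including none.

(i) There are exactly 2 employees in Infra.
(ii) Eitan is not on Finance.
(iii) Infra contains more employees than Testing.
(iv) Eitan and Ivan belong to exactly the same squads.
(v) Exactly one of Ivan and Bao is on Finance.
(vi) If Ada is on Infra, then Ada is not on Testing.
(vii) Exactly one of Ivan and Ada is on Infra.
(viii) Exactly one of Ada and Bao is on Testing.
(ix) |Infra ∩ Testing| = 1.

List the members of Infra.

Infra = {Ada, Bao}

From (ii): Eitan ∉ Finance.
(iv): Ivan matches Eitan: Ivan ∉ Finance.
(v) (exactly one): Bao ∈ Finance.
Suppose Eitan ∈ Infra: no assignment then satisfies all the clues, so Eitan ∉ Infra.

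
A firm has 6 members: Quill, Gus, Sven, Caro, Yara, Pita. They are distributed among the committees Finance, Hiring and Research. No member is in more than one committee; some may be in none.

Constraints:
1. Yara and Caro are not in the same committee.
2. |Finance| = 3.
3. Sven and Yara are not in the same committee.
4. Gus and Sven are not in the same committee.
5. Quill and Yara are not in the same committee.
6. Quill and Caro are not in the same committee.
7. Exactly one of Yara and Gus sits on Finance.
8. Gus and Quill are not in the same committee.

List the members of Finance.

Finance = {Caro, Gus, Pita}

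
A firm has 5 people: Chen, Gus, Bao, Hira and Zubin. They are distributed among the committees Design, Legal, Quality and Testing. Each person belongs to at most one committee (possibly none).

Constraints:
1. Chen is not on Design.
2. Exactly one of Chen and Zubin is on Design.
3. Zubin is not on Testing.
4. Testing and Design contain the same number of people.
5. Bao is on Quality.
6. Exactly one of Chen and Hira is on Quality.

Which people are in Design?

From (1): Chen ∉ Design.
From (3): Zubin ∉ Testing.
From (5): Bao ∈ Quality.
(2) (exactly one): Zubin ∈ Design.
Suppose Gus ∈ Design: no assignment then satisfies all the clues, so Gus ∉ Design.

Design = {Zubin}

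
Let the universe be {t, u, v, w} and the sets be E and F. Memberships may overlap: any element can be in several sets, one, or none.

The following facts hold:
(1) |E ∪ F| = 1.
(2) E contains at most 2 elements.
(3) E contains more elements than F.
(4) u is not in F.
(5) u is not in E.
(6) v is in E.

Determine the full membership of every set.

E = {v}; F = {}

From (4): u ∉ F.
From (5): u ∉ E.
From (6): v ∈ E.
Suppose t ∈ E: no assignment then satisfies all the clues, so t ∉ E.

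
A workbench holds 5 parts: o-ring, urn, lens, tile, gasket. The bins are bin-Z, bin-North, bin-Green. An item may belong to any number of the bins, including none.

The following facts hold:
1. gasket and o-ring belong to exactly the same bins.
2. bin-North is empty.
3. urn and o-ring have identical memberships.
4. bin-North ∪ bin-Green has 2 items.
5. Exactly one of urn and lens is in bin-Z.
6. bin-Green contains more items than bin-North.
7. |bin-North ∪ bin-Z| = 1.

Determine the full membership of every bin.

bin-Z = {lens}; bin-North = {}; bin-Green = {lens, tile}

(2): bin-North already has 0, so the rest are out.
Suppose o-ring ∈ bin-Z: no assignment then satisfies all the clues, so o-ring ∉ bin-Z.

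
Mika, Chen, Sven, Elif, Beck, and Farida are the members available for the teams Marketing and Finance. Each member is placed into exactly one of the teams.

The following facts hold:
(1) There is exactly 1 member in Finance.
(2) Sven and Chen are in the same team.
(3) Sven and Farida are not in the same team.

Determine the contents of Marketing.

Marketing = {Beck, Chen, Elif, Mika, Sven}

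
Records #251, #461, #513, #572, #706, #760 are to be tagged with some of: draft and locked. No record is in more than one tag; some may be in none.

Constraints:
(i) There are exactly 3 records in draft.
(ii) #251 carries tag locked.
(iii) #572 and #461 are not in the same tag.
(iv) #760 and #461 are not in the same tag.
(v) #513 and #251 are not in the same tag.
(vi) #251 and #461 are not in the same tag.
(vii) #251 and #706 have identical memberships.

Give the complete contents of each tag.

From (ii): #251 ∈ locked.
(v): #513 ∉ locked.
(vi): #461 ∉ locked.
(vii): #706 matches #251: #706 ∉ draft.
(vii): #706 matches #251: #706 ∈ locked.
Suppose #461 ∈ draft: no assignment then satisfies all the clues, so #461 ∉ draft.

draft = {#513, #572, #760}; locked = {#251, #706}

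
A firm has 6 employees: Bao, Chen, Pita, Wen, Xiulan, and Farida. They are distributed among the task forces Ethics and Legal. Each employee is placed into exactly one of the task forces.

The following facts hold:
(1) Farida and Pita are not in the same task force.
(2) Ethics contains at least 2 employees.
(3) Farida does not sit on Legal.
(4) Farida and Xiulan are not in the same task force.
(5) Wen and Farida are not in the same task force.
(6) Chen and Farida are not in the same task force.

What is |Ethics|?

2

From (3): Farida ∉ Legal.
Only one task force left: Farida ∈ Ethics.
(1): Pita ∉ Ethics.
(4): Xiulan ∉ Ethics.
(5): Wen ∉ Ethics.
(6): Chen ∉ Ethics.
Only one task force left: Chen ∈ Legal.
Only one task force left: Pita ∈ Legal.
Only one task force left: Wen ∈ Legal.
Only one task force left: Xiulan ∈ Legal.
(2): only 2 candidates remain for Ethics, so all are in.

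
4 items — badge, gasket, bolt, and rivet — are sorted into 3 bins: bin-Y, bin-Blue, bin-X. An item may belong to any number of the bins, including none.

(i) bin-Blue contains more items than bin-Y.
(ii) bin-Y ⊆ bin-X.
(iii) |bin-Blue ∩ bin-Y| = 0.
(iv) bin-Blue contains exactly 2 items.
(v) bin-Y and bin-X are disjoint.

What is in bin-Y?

bin-Y = {}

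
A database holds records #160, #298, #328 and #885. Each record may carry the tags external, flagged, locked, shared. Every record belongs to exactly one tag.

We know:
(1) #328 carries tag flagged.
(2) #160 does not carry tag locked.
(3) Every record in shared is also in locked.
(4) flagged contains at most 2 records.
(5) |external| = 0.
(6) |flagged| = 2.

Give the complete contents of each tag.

external = {}; flagged = {#160, #328}; locked = {#298, #885}; shared = {}

From (1): #328 ∈ flagged.
From (2): #160 ∉ locked.
(3) contrapositive: #160 ∉ shared.
(5): external already has 0, so the rest are out.
Only one tag left: #160 ∈ flagged.
(4): flagged already has 2, so the rest are out.
Suppose #298 ∉ locked: no assignment then satisfies all the clues, so #298 ∈ locked.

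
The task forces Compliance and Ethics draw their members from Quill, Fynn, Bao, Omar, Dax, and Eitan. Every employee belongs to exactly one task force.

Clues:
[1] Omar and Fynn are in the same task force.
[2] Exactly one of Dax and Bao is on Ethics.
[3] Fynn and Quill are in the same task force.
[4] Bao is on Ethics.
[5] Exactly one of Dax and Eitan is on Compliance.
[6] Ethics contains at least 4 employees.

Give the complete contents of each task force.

Compliance = {Dax}; Ethics = {Bao, Eitan, Fynn, Omar, Quill}

From (4): Bao ∈ Ethics.
(2) (exactly one): Dax ∉ Ethics.
Only one task force left: Dax ∈ Compliance.
(5) (exactly one): Eitan ∉ Compliance.
Only one task force left: Eitan ∈ Ethics.
Suppose Quill ∈ Compliance: no assignment then satisfies all the clues, so Quill ∉ Compliance.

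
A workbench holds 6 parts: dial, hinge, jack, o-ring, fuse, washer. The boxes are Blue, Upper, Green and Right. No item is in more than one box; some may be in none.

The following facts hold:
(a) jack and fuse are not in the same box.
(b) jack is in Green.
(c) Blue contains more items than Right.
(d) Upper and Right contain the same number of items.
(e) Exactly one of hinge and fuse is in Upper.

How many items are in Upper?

1

From (b): jack ∈ Green.
(a): fuse ∉ Green.
Suppose dial ∈ Upper: no assignment then satisfies all the clues, so dial ∉ Upper.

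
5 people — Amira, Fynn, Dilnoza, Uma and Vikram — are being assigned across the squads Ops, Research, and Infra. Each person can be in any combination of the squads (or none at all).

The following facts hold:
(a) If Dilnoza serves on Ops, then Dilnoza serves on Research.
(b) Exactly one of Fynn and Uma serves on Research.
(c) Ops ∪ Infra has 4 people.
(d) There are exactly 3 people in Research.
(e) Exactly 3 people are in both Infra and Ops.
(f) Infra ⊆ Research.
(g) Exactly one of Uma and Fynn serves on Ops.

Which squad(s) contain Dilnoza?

Dilnoza: Infra, Ops, Research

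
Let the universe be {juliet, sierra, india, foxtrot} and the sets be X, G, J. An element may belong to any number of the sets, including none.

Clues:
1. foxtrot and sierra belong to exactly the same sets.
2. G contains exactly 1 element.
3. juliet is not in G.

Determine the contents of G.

G = {india}

From (3): juliet ∉ G.
Suppose sierra ∈ G: no assignment then satisfies all the clues, so sierra ∉ G.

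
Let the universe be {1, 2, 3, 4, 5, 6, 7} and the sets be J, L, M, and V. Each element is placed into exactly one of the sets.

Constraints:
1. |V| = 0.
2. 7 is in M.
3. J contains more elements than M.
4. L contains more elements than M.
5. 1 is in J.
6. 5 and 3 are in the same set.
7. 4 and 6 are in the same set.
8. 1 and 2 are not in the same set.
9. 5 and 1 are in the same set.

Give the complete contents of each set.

J = {1, 3, 5}; L = {2, 4, 6}; M = {7}; V = {}

From (2): 7 ∈ M.
From (5): 1 ∈ J.
(1): V already has 0, so the rest are out.
(8): 2 ∉ J.
(9): 5 matches 1: 5 ∈ J.
(6): 3 matches 5: 3 ∈ J.
Suppose 2 ∉ L: no assignment then satisfies all the clues, so 2 ∈ L.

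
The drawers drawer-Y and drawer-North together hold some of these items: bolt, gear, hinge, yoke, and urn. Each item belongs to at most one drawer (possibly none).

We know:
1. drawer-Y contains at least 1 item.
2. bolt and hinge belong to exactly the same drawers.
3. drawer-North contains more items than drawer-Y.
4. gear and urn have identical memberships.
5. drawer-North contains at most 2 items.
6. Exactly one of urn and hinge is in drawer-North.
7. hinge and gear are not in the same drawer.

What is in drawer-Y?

drawer-Y = {yoke}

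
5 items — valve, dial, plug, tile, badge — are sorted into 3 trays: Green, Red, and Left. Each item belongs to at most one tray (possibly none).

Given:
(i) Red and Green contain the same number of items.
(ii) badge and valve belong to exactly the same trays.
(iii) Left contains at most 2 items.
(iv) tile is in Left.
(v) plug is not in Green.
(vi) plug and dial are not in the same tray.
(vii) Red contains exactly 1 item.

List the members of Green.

Green = {dial}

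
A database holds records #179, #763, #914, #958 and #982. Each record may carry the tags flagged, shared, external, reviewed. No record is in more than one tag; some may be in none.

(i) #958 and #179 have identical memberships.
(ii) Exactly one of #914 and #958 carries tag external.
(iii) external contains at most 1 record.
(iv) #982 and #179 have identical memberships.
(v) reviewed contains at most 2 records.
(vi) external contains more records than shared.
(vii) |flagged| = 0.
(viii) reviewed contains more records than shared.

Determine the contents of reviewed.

reviewed = {#763}

(vii): flagged already has 0, so the rest are out.
Suppose #179 ∈ reviewed: no assignment then satisfies all the clues, so #179 ∉ reviewed.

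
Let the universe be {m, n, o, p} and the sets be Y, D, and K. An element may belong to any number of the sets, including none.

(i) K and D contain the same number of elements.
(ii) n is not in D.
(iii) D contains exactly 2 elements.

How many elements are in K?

2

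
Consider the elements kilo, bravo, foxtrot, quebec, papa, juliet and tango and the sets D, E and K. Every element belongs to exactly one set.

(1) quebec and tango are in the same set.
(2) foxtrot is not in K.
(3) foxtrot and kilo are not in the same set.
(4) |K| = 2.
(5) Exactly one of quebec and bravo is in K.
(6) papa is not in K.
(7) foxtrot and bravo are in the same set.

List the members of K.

From (2): foxtrot ∉ K.
From (6): papa ∉ K.
(7): bravo matches foxtrot: bravo ∉ K.
(5) (exactly one): quebec ∈ K.
(1): tango matches quebec: tango ∉ D.
(1): tango matches quebec: tango ∉ E.
(1): tango matches quebec: tango ∈ K.
(4): K already has 2, so the rest are out.

K = {quebec, tango}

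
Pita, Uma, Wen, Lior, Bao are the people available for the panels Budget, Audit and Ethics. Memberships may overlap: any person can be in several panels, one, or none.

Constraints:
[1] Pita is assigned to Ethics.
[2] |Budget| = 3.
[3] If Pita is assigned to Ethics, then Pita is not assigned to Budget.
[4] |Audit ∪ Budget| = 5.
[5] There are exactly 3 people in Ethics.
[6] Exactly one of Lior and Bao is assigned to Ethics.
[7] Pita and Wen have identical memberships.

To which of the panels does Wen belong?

Wen: Audit, Ethics

From (1): Pita ∈ Ethics.
(3): Pita ∉ Budget.
(7): Wen matches Pita: Wen ∉ Budget.
(7): Wen matches Pita: Wen ∈ Ethics.
(2): only 3 candidates remain for Budget, so all are in.
Suppose Wen ∉ Audit: no assignment then satisfies all the clues, so Wen ∈ Audit.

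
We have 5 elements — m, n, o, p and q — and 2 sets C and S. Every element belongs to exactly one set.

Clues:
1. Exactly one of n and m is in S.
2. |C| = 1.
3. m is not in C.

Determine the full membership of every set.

From (3): m ∉ C.
Only one set left: m ∈ S.
(1) (exactly one): n ∉ S.
Only one set left: n ∈ C.
(2): C already has 1, so the rest are out.
Only one set left: o ∈ S.
Only one set left: p ∈ S.
Only one set left: q ∈ S.

C = {n}; S = {m, o, p, q}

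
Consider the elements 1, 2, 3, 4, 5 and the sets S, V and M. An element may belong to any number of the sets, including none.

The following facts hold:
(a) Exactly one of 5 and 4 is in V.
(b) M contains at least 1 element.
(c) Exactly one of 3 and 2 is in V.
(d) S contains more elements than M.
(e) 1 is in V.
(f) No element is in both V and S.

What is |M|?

1

From (e): 1 ∈ V.
(f) (disjoint): 1 ∉ S.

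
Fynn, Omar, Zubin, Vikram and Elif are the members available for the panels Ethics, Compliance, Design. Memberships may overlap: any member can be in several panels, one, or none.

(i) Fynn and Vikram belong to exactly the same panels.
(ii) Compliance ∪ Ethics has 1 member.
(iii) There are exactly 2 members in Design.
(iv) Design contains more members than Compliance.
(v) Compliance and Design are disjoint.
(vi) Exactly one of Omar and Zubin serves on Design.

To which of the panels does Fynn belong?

Fynn: none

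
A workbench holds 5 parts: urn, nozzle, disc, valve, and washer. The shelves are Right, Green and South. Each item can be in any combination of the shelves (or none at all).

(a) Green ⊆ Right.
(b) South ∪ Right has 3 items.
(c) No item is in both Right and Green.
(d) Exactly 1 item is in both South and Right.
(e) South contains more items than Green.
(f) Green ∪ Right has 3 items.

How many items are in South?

1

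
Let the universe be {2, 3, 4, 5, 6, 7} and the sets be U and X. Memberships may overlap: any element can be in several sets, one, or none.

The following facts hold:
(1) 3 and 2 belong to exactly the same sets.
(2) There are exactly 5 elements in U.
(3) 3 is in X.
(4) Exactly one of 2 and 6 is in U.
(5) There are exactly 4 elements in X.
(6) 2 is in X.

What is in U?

U = {2, 3, 4, 5, 7}

From (3): 3 ∈ X.
From (6): 2 ∈ X.
Suppose 2 ∉ U: no assignment then satisfies all the clues, so 2 ∈ U.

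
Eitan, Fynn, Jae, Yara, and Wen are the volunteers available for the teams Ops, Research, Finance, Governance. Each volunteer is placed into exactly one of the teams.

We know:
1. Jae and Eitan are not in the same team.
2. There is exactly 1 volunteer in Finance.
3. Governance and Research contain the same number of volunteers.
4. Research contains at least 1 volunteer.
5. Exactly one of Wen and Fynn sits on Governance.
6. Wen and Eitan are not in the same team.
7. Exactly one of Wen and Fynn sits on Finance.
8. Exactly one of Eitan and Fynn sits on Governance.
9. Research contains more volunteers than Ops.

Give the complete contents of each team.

Ops = {}; Research = {Eitan, Yara}; Finance = {Wen}; Governance = {Fynn, Jae}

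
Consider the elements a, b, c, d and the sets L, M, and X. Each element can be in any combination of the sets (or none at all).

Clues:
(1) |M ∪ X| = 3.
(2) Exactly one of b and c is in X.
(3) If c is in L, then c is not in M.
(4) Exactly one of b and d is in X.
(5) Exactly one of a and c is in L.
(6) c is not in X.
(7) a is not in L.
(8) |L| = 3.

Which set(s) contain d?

From (6): c ∉ X.
From (7): a ∉ L.
(2) (exactly one): b ∈ X.
(4) (exactly one): d ∉ X.
(5) (exactly one): c ∈ L.
(8): only 3 candidates remain for L, so all are in.
(3): c ∉ M.
Suppose d ∉ M: no assignment then satisfies all the clues, so d ∈ M.

d: L, M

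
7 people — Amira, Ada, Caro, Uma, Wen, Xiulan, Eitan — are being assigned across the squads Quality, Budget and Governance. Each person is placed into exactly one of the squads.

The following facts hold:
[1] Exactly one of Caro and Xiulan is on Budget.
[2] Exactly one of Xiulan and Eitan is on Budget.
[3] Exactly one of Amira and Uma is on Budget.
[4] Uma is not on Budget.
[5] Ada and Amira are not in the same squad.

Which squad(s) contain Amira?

From (4): Uma ∉ Budget.
(3) (exactly one): Amira ∈ Budget.
(5): Ada ∉ Budget.

Amira: Budget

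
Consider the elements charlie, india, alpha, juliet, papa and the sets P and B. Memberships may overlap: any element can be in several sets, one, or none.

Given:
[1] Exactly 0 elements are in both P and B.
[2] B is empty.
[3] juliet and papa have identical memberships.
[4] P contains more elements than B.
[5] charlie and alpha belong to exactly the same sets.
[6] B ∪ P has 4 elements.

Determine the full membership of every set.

P = {alpha, charlie, juliet, papa}; B = {}

(2): B already has 0, so the rest are out.
Suppose charlie ∉ P: no assignment then satisfies all the clues, so charlie ∈ P.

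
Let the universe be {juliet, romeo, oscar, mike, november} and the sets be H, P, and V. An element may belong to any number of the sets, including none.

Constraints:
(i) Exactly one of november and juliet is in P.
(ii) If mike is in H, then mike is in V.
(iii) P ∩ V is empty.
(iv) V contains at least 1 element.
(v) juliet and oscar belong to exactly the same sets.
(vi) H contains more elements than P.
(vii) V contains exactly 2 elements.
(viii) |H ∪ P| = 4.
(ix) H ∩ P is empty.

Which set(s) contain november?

november: P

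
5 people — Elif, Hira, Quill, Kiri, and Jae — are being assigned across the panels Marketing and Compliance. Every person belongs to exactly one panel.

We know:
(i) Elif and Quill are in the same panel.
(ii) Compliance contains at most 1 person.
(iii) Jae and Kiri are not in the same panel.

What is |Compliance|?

1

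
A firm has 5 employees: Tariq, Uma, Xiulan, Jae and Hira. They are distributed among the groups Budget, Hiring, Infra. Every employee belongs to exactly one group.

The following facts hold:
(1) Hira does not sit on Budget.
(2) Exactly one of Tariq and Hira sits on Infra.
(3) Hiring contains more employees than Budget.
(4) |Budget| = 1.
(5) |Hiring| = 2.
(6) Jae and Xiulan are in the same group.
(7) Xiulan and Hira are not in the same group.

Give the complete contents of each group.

From (1): Hira ∉ Budget.
Suppose Tariq ∉ Budget: no assignment then satisfies all the clues, so Tariq ∈ Budget.

Budget = {Tariq}; Hiring = {Jae, Xiulan}; Infra = {Hira, Uma}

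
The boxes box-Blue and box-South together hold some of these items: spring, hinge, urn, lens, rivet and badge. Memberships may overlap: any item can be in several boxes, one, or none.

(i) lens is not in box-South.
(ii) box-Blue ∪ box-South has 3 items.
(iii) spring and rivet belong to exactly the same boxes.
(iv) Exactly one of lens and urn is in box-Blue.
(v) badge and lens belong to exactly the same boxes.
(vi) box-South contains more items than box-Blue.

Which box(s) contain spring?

spring: box-South

From (i): lens ∉ box-South.
(v): badge matches lens: badge ∉ box-South.
Suppose spring ∈ box-Blue: no assignment then satisfies all the clues, so spring ∉ box-Blue.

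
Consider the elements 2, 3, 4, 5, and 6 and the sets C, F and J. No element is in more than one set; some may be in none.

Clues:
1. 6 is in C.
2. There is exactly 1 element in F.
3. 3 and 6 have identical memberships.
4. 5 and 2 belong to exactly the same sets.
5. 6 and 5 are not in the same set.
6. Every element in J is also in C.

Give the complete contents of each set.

C = {3, 6}; F = {4}; J = {}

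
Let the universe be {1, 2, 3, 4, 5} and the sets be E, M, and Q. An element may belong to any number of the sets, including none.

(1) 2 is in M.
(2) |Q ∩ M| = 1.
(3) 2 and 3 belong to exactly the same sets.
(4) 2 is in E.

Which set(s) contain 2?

From (1): 2 ∈ M.
From (4): 2 ∈ E.
(3): 3 matches 2: 3 ∈ E.
(3): 3 matches 2: 3 ∈ M.
Suppose 2 ∈ Q: no assignment then satisfies all the clues, so 2 ∉ Q.

2: E, M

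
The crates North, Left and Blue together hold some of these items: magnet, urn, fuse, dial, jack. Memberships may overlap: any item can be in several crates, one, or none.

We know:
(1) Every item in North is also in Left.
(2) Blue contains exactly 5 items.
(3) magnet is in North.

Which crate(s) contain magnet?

From (3): magnet ∈ North.
(1) with magnet ∈ North: magnet ∈ Left.
(2): only 5 candidates remain for Blue, so all are in.

magnet: Blue, Left, North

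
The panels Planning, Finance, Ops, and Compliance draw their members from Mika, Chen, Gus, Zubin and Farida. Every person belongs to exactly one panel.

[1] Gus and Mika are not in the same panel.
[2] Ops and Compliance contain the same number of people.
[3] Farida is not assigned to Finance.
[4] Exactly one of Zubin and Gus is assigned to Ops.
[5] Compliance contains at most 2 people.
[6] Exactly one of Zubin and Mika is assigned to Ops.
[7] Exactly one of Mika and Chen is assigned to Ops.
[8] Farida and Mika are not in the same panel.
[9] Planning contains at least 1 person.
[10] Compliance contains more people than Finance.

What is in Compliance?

Compliance = {Farida, Gus}

From (3): Farida ∉ Finance.
Suppose Mika ∈ Compliance: no assignment then satisfies all the clues, so Mika ∉ Compliance.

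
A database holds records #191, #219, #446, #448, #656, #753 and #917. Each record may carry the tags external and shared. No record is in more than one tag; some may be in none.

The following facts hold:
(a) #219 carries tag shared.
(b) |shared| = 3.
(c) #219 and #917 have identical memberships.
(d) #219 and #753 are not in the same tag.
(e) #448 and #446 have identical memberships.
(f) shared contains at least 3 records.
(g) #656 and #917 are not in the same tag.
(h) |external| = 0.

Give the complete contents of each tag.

external = {}; shared = {#191, #219, #917}

From (a): #219 ∈ shared.
(c): #917 matches #219: #917 ∉ external.
(c): #917 matches #219: #917 ∈ shared.
(d): #753 ∉ shared.
(g): #656 ∉ shared.
(h): external already has 0, so the rest are out.
Suppose #191 ∉ shared: no assignment then satisfies all the clues, so #191 ∈ shared.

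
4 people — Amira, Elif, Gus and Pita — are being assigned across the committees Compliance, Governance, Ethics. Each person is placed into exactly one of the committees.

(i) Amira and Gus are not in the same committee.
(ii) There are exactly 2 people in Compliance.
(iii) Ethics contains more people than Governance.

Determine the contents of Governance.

Governance = {}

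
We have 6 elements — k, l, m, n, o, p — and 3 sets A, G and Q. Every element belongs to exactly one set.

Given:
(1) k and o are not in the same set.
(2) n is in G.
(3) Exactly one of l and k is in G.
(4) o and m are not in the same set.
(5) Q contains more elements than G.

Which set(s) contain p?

p: Q

From (2): n ∈ G.
Suppose p ∈ A: no assignment then satisfies all the clues, so p ∉ A.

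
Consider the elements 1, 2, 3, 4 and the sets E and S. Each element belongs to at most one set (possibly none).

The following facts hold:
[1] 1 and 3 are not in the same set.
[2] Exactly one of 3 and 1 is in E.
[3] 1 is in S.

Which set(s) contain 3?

From (3): 1 ∈ S.
(1): 3 ∉ S.
(2) (exactly one): 3 ∈ E.

3: E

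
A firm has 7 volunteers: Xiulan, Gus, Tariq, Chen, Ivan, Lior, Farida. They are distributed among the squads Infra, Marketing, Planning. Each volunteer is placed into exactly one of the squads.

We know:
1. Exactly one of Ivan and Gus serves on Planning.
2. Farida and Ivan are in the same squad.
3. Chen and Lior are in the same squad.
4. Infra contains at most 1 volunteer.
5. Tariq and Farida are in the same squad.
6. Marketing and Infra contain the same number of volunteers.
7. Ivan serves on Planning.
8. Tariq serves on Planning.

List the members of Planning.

Planning = {Chen, Farida, Ivan, Lior, Tariq}

From (7): Ivan ∈ Planning.
From (8): Tariq ∈ Planning.
(1) (exactly one): Gus ∉ Planning.
(2): Farida matches Ivan: Farida ∉ Infra.
(2): Farida matches Ivan: Farida ∉ Marketing.
(2): Farida matches Ivan: Farida ∈ Planning.
Suppose Xiulan ∈ Planning: no assignment then satisfies all the clues, so Xiulan ∉ Planning.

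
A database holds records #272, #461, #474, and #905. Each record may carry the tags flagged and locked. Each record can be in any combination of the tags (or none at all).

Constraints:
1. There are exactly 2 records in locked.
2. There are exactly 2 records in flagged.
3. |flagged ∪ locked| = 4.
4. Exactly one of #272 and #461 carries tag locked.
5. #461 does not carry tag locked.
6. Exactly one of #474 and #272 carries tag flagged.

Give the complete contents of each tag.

flagged = {#461, #474}; locked = {#272, #905}

From (5): #461 ∉ locked.
(4) (exactly one): #272 ∈ locked.
Suppose #272 ∈ flagged: no assignment then satisfies all the clues, so #272 ∉ flagged.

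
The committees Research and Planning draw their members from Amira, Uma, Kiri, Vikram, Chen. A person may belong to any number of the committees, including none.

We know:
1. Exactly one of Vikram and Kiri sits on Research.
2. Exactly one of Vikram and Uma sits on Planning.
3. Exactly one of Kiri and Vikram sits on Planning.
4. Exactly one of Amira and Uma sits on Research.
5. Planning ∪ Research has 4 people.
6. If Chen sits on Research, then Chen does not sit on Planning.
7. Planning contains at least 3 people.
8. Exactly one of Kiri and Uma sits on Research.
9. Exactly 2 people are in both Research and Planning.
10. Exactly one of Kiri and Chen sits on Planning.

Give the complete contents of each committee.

Research = {Amira, Chen, Kiri}; Planning = {Amira, Kiri, Uma}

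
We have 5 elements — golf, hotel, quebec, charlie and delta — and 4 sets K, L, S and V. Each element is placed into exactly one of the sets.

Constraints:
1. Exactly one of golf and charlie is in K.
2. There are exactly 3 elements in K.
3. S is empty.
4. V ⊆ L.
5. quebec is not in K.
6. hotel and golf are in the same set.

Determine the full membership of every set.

K = {delta, golf, hotel}; L = {charlie, quebec}; S = {}; V = {}

From (5): quebec ∉ K.
(3): S already has 0, so the rest are out.
Suppose golf ∉ K: no assignment then satisfies all the clues, so golf ∈ K.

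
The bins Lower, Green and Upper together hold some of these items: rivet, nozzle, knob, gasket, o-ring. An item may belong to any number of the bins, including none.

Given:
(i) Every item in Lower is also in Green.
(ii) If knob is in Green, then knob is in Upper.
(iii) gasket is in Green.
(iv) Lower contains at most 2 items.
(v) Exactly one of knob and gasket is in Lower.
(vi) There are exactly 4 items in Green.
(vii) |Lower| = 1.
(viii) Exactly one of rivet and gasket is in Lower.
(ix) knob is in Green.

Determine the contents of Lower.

Lower = {gasket}

From (iii): gasket ∈ Green.
From (ix): knob ∈ Green.
(ii): knob ∈ Upper.
Suppose rivet ∈ Lower: no assignment then satisfies all the clues, so rivet ∉ Lower.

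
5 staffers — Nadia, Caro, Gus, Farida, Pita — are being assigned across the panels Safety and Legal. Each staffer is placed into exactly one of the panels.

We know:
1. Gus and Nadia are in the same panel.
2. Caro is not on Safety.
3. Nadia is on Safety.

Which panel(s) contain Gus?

From (2): Caro ∉ Safety.
From (3): Nadia ∈ Safety.
(1): Gus matches Nadia: Gus ∈ Safety.
Only one panel left: Caro ∈ Legal.

Gus: Safety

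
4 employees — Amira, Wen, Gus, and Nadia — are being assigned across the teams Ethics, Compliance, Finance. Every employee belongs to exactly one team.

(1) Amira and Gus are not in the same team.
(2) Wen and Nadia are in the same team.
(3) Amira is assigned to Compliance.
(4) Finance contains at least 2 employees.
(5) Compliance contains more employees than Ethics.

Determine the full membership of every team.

Ethics = {}; Compliance = {Amira}; Finance = {Gus, Nadia, Wen}

From (3): Amira ∈ Compliance.
(1): Gus ∉ Compliance.
Suppose Wen ∈ Ethics: no assignment then satisfies all the clues, so Wen ∉ Ethics.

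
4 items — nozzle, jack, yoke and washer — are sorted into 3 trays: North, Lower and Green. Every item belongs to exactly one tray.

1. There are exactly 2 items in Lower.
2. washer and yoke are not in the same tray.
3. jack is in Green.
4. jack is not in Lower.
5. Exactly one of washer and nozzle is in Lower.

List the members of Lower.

Lower = {nozzle, yoke}

From (3): jack ∈ Green.
Suppose nozzle ∉ Lower: no assignment then satisfies all the clues, so nozzle ∈ Lower.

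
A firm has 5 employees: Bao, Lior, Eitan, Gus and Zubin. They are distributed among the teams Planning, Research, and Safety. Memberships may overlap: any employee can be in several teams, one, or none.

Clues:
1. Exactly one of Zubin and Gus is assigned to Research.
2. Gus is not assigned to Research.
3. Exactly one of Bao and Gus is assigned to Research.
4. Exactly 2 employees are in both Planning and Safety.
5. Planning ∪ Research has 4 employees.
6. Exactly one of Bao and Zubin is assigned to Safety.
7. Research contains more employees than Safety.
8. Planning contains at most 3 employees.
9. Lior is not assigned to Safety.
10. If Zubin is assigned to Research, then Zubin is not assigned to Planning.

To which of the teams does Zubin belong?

From (2): Gus ∉ Research.
From (9): Lior ∉ Safety.
(1) (exactly one): Zubin ∈ Research.
(3) (exactly one): Bao ∈ Research.
(10): Zubin ∉ Planning.
Suppose Zubin ∈ Safety: no assignment then satisfies all the clues, so Zubin ∉ Safety.

Zubin: Research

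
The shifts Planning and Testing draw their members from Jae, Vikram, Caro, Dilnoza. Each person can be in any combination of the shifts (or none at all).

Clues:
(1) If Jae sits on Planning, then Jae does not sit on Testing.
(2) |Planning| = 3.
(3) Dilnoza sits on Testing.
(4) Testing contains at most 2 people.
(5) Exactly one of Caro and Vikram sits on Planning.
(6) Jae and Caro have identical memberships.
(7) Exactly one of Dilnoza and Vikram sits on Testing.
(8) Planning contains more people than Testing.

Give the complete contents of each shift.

Planning = {Caro, Dilnoza, Jae}; Testing = {Dilnoza}

From (3): Dilnoza ∈ Testing.
(7) (exactly one): Vikram ∉ Testing.
Suppose Jae ∉ Planning: no assignment then satisfies all the clues, so Jae ∈ Planning.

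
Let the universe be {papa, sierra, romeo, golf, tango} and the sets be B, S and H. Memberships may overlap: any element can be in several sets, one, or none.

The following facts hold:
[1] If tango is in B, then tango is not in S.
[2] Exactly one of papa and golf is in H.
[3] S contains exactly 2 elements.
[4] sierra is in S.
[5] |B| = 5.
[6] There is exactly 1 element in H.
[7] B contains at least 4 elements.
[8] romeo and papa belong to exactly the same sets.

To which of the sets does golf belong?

golf: B, H, S

From (4): sierra ∈ S.
(5): only 5 candidates remain for B, so all are in.
(1): tango ∉ S.
Suppose golf ∉ S: no assignment then satisfies all the clues, so golf ∈ S.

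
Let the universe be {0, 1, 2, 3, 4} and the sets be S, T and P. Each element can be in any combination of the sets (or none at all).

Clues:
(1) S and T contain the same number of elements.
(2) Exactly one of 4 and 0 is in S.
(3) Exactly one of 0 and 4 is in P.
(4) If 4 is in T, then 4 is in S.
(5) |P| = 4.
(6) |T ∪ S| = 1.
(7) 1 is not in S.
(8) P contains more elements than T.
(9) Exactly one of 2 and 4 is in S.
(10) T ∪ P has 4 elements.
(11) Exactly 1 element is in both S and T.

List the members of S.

From (7): 1 ∉ S.
Suppose 0 ∈ S: no assignment then satisfies all the clues, so 0 ∉ S.

S = {4}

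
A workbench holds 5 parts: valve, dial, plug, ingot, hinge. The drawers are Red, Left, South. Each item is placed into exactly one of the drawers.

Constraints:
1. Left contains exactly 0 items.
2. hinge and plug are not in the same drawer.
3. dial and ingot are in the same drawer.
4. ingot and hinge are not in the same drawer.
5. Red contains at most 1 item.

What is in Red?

Red = {hinge}

(1): Left already has 0, so the rest are out.
Suppose valve ∈ Red: no assignment then satisfies all the clues, so valve ∉ Red.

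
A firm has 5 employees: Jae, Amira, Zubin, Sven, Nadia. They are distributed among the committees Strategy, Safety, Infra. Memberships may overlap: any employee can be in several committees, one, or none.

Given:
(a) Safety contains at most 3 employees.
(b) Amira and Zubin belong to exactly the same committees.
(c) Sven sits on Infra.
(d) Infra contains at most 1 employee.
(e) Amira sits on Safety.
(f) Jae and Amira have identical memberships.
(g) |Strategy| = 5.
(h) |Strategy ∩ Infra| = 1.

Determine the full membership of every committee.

From (c): Sven ∈ Infra.
From (e): Amira ∈ Safety.
(b): Zubin matches Amira: Zubin ∈ Safety.
(d): Infra already has 1, so the rest are out.
(f): Jae matches Amira: Jae ∈ Safety.
(g): only 5 candidates remain for Strategy, so all are in.
(a): Safety already has 3, so the rest are out.

Strategy = {Amira, Jae, Nadia, Sven, Zubin}; Safety = {Amira, Jae, Zubin}; Infra = {Sven}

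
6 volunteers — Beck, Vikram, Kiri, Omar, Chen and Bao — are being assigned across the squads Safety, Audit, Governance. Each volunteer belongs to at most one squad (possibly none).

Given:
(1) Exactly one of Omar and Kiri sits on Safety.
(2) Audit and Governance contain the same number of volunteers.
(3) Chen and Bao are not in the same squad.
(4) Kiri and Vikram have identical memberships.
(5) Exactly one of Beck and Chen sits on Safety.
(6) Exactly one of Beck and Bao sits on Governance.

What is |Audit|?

1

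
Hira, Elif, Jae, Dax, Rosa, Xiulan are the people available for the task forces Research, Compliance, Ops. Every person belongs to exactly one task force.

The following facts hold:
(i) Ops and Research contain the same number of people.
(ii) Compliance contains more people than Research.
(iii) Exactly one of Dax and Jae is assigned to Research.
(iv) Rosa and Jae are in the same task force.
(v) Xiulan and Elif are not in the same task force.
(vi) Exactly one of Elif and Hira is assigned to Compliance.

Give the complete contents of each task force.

Research = {Dax}; Compliance = {Hira, Jae, Rosa, Xiulan}; Ops = {Elif}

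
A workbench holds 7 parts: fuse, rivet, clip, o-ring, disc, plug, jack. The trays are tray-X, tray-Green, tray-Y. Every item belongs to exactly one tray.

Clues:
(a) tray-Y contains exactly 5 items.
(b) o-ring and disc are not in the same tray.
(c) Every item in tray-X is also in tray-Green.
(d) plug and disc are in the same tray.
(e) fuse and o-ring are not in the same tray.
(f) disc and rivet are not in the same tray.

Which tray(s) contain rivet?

rivet: tray-Green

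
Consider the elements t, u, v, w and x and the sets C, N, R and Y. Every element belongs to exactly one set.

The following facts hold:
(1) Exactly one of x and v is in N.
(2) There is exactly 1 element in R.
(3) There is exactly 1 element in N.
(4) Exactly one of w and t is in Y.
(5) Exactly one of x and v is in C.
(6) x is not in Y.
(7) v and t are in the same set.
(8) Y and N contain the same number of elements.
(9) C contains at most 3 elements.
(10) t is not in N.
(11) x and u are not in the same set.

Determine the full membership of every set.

C = {t, v}; N = {x}; R = {u}; Y = {w}

From (6): x ∉ Y.
From (10): t ∉ N.
(7): v matches t: v ∉ N.
(1) (exactly one): x ∈ N.
(3): N already has 1, so the rest are out.
(5) (exactly one): v ∈ C.
(7): t matches v: t ∈ C.
(4) (exactly one): w ∈ Y.
(2): only 1 candidates remain for R, so all are in.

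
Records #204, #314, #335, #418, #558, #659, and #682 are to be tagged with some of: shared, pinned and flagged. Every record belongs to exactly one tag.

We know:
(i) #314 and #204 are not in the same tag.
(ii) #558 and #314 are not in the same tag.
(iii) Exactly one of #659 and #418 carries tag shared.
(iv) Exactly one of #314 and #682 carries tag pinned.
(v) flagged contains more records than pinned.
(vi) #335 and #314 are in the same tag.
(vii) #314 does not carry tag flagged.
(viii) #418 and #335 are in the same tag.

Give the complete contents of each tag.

shared = {#314, #335, #418}; pinned = {#682}; flagged = {#204, #558, #659}

From (vii): #314 ∉ flagged.
(vi): #335 matches #314: #335 ∉ flagged.
(viii): #418 matches #335: #418 ∉ flagged.
Suppose #204 ∈ shared: no assignment then satisfies all the clues, so #204 ∉ shared.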